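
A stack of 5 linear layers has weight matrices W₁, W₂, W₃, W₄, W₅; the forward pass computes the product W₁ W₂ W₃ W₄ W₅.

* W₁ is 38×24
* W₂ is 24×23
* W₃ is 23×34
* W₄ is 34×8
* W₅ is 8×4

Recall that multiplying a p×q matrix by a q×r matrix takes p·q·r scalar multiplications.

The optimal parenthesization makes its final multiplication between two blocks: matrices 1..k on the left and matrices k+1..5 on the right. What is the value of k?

1

Adjacent pairs: W₁W₂ = 38·24·23 = 20976; W₂W₃ = 24·23·34 = 18768; W₃W₄ = 23·34·8 = 6256; W₄W₅ = 34·8·4 = 1088.
Length 3: W₁..W₃: k=1: 0+18768+38·24·34=49776; k=2: 20976+0+38·23·34=50692 → min 49776 | W₂..W₄: k=2: 0+6256+24·23·8=10672; k=3: 18768+0+24·34·8=25296 → min 10672 | W₃..W₅: k=3: 0+1088+23·34·4=4216; k=4: 6256+0+23·8·4=6992 → min 4216.
Length 4: W₁..W₄: k=1: 0+10672+38·24·8=17968; k=2: 20976+6256+38·23·8=34224; k=3: 49776+0+38·34·8=60112 → min 17968 | W₂..W₅: k=2: 0+4216+24·23·4=6424; k=3: 18768+1088+24·34·4=23120; k=4: 10672+0+24·8·4=11440 → min 6424.
Top-level splits: k=1: (W₁..W₁)·(W₂..W₅) → 0+6424+38·24·4 = 10072; k=2: (W₁..W₂)·(W₃..W₅) → 20976+4216+38·23·4 = 28688; k=3: (W₁..W₃)·(W₄..W₅) → 49776+1088+38·34·4 = 56032; k=4: (W₁..W₄)·(W₅..W₅) → 17968+0+38·8·4 = 19184.
Best split is after W₁, i.e. k = 1.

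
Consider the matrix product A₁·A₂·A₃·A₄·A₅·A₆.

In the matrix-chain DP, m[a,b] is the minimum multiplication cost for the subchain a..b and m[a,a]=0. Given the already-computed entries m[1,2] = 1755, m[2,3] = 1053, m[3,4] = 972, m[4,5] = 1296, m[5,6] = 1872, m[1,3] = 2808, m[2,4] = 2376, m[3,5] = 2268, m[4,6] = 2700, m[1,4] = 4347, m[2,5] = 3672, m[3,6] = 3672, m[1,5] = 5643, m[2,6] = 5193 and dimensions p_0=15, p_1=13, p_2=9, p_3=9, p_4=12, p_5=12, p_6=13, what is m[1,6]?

7182

m[1,6] = min over k∈[1,5] of m[1,k]+m[k+1,6]+p_{0}·p_k·p_{6}.
k=1: 0 + 5193 + 15·13·13 = 7728; k=2: 1755 + 3672 + 15·9·13 = 7182; k=3: 2808 + 2700 + 15·9·13 = 7263; k=4: 4347 + 1872 + 15·12·13 = 8559; k=5: 5643 + 0 + 15·12·13 = 7983.
Minimum: 7182 at k=2.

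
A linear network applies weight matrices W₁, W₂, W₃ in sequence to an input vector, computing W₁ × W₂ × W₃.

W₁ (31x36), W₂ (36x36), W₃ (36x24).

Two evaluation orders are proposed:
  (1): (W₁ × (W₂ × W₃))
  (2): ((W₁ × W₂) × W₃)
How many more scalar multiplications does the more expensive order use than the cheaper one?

9072

Order (1) = (W₁ × (W₂ × W₃)): (W₂ × W₃): 36×36 by 36×24 → 36×24, cost 36·36·24 = 31104; (W₁ × (W₂ × W₃)): 31×36 by 36×24 → 31×24, cost 31·36·24 = 26784; cumulative 57888. Total 57888.
Order (2) = ((W₁ × W₂) × W₃): (W₁ × W₂): 31×36 by 36×36 → 31×36, cost 31·36·36 = 40176; ((W₁ × W₂) × W₃): 31×36 by 36×24 → 31×24, cost 31·36·24 = 26784; cumulative 66960. Total 66960.
Difference: |57888 − 66960| = 9072.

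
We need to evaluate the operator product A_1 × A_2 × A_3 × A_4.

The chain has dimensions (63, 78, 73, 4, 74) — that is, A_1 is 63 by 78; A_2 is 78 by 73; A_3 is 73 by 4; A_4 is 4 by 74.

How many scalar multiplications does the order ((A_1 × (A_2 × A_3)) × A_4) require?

(A_2 × A_3): 78×73 by 73×4 → 78×4, cost 78·73·4 = 22776
(A_1 × (A_2 × A_3)): 63×78 by 78×4 → 63×4, cost 63·78·4 = 19656; cumulative 42432
((A_1 × (A_2 × A_3)) × A_4): 63×4 by 4×74 → 63×74, cost 63·4·74 = 18648; cumulative 61080
Total: 61080 scalar multiplications.

61080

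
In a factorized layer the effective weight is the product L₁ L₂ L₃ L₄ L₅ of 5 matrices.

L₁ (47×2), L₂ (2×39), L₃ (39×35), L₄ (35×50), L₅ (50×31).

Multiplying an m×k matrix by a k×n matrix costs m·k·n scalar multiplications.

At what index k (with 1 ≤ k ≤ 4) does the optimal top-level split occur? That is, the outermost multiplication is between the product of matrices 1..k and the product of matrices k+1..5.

Adjacent pairs: L₁L₂ = 47·2·39 = 3666; L₂L₃ = 2·39·35 = 2730; L₃L₄ = 39·35·50 = 68250; L₄L₅ = 35·50·31 = 54250.
Length 3: L₁..L₃: k=1: 0+2730+47·2·35=6020; k=2: 3666+0+47·39·35=67821 → min 6020 | L₂..L₄: k=2: 0+68250+2·39·50=72150; k=3: 2730+0+2·35·50=6230 → min 6230 | L₃..L₅: k=3: 0+54250+39·35·31=96565; k=4: 68250+0+39·50·31=128700 → min 96565.
Length 4: L₁..L₄: k=1: 0+6230+47·2·50=10930; k=2: 3666+68250+47·39·50=163566; k=3: 6020+0+47·35·50=88270 → min 10930 | L₂..L₅: k=2: 0+96565+2·39·31=98983; k=3: 2730+54250+2·35·31=59150; k=4: 6230+0+2·50·31=9330 → min 9330.
Top-level splits: k=1: (L₁..L₁)·(L₂..L₅) → 0+9330+47·2·31 = 12244; k=2: (L₁..L₂)·(L₃..L₅) → 3666+96565+47·39·31 = 157054; k=3: (L₁..L₃)·(L₄..L₅) → 6020+54250+47·35·31 = 111265; k=4: (L₁..L₄)·(L₅..L₅) → 10930+0+47·50·31 = 83780.
Best split is after L₁, i.e. k = 1.

1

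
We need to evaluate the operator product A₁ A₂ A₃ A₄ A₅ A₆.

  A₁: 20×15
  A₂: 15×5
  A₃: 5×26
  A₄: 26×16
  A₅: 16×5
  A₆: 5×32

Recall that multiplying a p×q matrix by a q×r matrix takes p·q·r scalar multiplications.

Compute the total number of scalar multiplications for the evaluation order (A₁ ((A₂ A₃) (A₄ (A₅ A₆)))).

39902

(A₂ A₃): 15×5 by 5×26 → 15×26, cost 15·5·26 = 1950
(A₅ A₆): 16×5 by 5×32 → 16×32, cost 16·5·32 = 2560
(A₄ (A₅ A₆)): 26×16 by 16×32 → 26×32, cost 26·16·32 = 13312; cumulative 15872
((A₂ A₃) (A₄ (A₅ A₆))): 15×26 by 26×32 → 15×32, cost 15·26·32 = 12480; cumulative 30302
(A₁ ((A₂ A₃) (A₄ (A₅ A₆)))): 20×15 by 15×32 → 20×32, cost 20·15·32 = 9600; cumulative 39902
Total: 39902 scalar multiplications.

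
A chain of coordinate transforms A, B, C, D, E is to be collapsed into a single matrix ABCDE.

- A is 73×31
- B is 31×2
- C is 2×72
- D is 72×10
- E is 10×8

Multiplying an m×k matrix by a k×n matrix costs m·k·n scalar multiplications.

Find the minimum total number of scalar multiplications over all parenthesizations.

Adjacent pairs: AB = 73·31·2 = 4526; BC = 31·2·72 = 4464; CD = 2·72·10 = 1440; DE = 72·10·8 = 5760.
Length 3: A..C: k=1: 0+4464+73·31·72=167400; k=2: 4526+0+73·2·72=15038 → min 15038 | B..D: k=2: 0+1440+31·2·10=2060; k=3: 4464+0+31·72·10=26784 → min 2060 | C..E: k=3: 0+5760+2·72·8=6912; k=4: 1440+0+2·10·8=1600 → min 1600.
Length 4: A..D: k=1: 0+2060+73·31·10=24690; k=2: 4526+1440+73·2·10=7426; k=3: 15038+0+73·72·10=67598 → min 7426 | B..E: k=2: 0+1600+31·2·8=2096; k=3: 4464+5760+31·72·8=28080; k=4: 2060+0+31·10·8=4540 → min 2096.
Length 5: A..E: k=1: 0+2096+73·31·8=20200; k=2: 4526+1600+73·2·8=7294; k=3: 15038+5760+73·72·8=62846; k=4: 7426+0+73·10·8=13266 → min 7294.
Optimal order: ((AB)((CD)E)) with cost 7294.

7294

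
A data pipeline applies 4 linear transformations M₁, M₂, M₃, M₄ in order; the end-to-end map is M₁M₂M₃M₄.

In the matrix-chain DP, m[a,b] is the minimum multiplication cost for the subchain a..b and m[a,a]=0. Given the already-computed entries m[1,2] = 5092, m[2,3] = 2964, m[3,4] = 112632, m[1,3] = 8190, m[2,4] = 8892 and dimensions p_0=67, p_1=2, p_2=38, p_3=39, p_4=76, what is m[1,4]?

19076

m[1,4] = min over k∈[1,3] of m[1,k]+m[k+1,4]+p_{0}·p_k·p_{4}.
k=1: 0 + 8892 + 67·2·76 = 19076; k=2: 5092 + 112632 + 67·38·76 = 311220; k=3: 8190 + 0 + 67·39·76 = 206778.
Minimum: 19076 at k=1.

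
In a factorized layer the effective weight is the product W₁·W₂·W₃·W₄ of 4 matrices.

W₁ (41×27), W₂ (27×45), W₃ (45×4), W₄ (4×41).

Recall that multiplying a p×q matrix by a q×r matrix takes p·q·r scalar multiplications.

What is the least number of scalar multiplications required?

Adjacent pairs: W₁W₂ = 41·27·45 = 49815; W₂W₃ = 27·45·4 = 4860; W₃W₄ = 45·4·41 = 7380.
Length 3: W₁..W₃: k=1: 0+4860+41·27·4=9288; k=2: 49815+0+41·45·4=57195 → min 9288 | W₂..W₄: k=2: 0+7380+27·45·41=57195; k=3: 4860+0+27·4·41=9288 → min 9288.
Length 4: W₁..W₄: k=1: 0+9288+41·27·41=54675; k=2: 49815+7380+41·45·41=132840; k=3: 9288+0+41·4·41=16012 → min 16012.
Optimal order: ((W₁·(W₂·W₃))·W₄) with cost 16012.

16012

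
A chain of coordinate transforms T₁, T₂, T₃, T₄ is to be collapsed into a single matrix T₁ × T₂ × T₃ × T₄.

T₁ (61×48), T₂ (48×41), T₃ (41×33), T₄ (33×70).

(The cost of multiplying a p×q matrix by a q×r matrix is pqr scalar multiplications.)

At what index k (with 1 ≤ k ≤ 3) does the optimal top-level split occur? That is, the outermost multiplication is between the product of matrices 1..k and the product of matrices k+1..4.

3

Adjacent pairs: T₁T₂ = 61·48·41 = 120048; T₂T₃ = 48·41·33 = 64944; T₃T₄ = 41·33·70 = 94710.
Length 3: T₁..T₃: k=1: 0+64944+61·48·33=161568; k=2: 120048+0+61·41·33=202581 → min 161568 | T₂..T₄: k=2: 0+94710+48·41·70=232470; k=3: 64944+0+48·33·70=175824 → min 175824.
Top-level splits: k=1: (T₁..T₁)·(T₂..T₄) → 0+175824+61·48·70 = 380784; k=2: (T₁..T₂)·(T₃..T₄) → 120048+94710+61·41·70 = 389828; k=3: (T₁..T₃)·(T₄..T₄) → 161568+0+61·33·70 = 302478.
Best split is after T₃, i.e. k = 3.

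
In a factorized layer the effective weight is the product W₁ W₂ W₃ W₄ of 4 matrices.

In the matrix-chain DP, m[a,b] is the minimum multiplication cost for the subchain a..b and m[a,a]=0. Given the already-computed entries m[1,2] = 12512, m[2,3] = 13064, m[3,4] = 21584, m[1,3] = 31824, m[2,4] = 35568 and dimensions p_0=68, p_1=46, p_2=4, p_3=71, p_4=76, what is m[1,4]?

m[1,4] = min over k∈[1,3] of m[1,k]+m[k+1,4]+p_{0}·p_k·p_{4}.
k=1: 0 + 35568 + 68·46·76 = 273296; k=2: 12512 + 21584 + 68·4·76 = 54768; k=3: 31824 + 0 + 68·71·76 = 398752.
Minimum: 54768 at k=2.

54768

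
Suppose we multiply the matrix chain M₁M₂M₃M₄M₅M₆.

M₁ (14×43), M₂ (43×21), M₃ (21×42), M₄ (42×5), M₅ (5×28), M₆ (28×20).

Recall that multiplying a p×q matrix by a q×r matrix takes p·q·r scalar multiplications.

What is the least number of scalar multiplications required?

16135

Adjacent pairs: M₁M₂ = 14·43·21 = 12642; M₂M₃ = 43·21·42 = 37926; M₃M₄ = 21·42·5 = 4410; M₄M₅ = 42·5·28 = 5880; M₅M₆ = 5·28·20 = 2800.
Length 3: M₁..M₃: k=1: 0+37926+14·43·42=63210; k=2: 12642+0+14·21·42=24990 → min 24990 | M₂..M₄: k=2: 0+4410+43·21·5=8925; k=3: 37926+0+43·42·5=46956 → min 8925 | M₃..M₅: k=3: 0+5880+21·42·28=30576; k=4: 4410+0+21·5·28=7350 → min 7350 | M₄..M₆: k=4: 0+2800+42·5·20=7000; k=5: 5880+0+42·28·20=29400 → min 7000.
Length 4: M₁..M₄: k=1: 0+8925+14·43·5=11935; k=2: 12642+4410+14·21·5=18522; k=3: 24990+0+14·42·5=27930 → min 11935 | M₂..M₅: k=2: 0+7350+43·21·28=32634; k=3: 37926+5880+43·42·28=94374; k=4: 8925+0+43·5·28=14945 → min 14945 | M₃..M₆: k=3: 0+7000+21·42·20=24640; k=4: 4410+2800+21·5·20=9310; k=5: 7350+0+21·28·20=19110 → min 9310.
Length 5: M₁..M₅: k=1: 0+14945+14·43·28=31801; k=2: 12642+7350+14·21·28=28224; k=3: 24990+5880+14·42·28=47334; k=4: 11935+0+14·5·28=13895 → min 13895 | M₂..M₆: k=2: 0+9310+43·21·20=27370; k=3: 37926+7000+43·42·20=81046; k=4: 8925+2800+43·5·20=16025; k=5: 14945+0+43·28·20=39025 → min 16025.
Length 6: M₁..M₆: k=1: 0+16025+14·43·20=28065; k=2: 12642+9310+14·21·20=27832; k=3: 24990+7000+14·42·20=43750; k=4: 11935+2800+14·5·20=16135; k=5: 13895+0+14·28·20=21735 → min 16135.
Optimal order: ((M₁(M₂(M₃M₄)))(M₅M₆)) with cost 16135.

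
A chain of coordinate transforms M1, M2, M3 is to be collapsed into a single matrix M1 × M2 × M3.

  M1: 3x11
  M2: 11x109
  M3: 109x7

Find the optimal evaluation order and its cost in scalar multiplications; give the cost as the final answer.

(M1 × (M2 × M3)): cost 8624.
((M1 × M2) × M3): cost 5886.
Optimal: ((M1 × M2) × M3) with cost 5886.

5886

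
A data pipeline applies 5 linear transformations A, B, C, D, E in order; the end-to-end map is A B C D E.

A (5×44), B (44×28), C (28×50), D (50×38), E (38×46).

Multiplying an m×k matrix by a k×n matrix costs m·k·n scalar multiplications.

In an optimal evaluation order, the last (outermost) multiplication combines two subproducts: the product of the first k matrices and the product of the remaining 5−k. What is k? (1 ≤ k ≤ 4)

Adjacent pairs: AB = 5·44·28 = 6160; BC = 44·28·50 = 61600; CD = 28·50·38 = 53200; DE = 50·38·46 = 87400.
Length 3: A..C: k=1: 0+61600+5·44·50=72600; k=2: 6160+0+5·28·50=13160 → min 13160 | B..D: k=2: 0+53200+44·28·38=100016; k=3: 61600+0+44·50·38=145200 → min 100016 | C..E: k=3: 0+87400+28·50·46=151800; k=4: 53200+0+28·38·46=102144 → min 102144.
Length 4: A..D: k=1: 0+100016+5·44·38=108376; k=2: 6160+53200+5·28·38=64680; k=3: 13160+0+5·50·38=22660 → min 22660 | B..E: k=2: 0+102144+44·28·46=158816; k=3: 61600+87400+44·50·46=250200; k=4: 100016+0+44·38·46=176928 → min 158816.
Top-level splits: k=1: (A..A)·(B..E) → 0+158816+5·44·46 = 168936; k=2: (A..B)·(C..E) → 6160+102144+5·28·46 = 114744; k=3: (A..C)·(D..E) → 13160+87400+5·50·46 = 112060; k=4: (A..D)·(E..E) → 22660+0+5·38·46 = 31400.
Best split is after D, i.e. k = 4.

4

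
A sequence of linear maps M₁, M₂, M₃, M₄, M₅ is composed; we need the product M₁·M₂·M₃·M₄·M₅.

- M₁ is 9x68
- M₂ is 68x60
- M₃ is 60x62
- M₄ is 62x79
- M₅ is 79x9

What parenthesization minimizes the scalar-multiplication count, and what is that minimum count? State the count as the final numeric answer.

119142

Adjacent pairs: M₁M₂ = 9·68·60 = 36720; M₂M₃ = 68·60·62 = 252960; M₃M₄ = 60·62·79 = 293880; M₄M₅ = 62·79·9 = 44082.
Length 3: M₁..M₃: k=1: 0+252960+9·68·62=290904; k=2: 36720+0+9·60·62=70200 → min 70200 | M₂..M₄: k=2: 0+293880+68·60·79=616200; k=3: 252960+0+68·62·79=586024 → min 586024 | M₃..M₅: k=3: 0+44082+60·62·9=77562; k=4: 293880+0+60·79·9=336540 → min 77562.
Length 4: M₁..M₄: k=1: 0+586024+9·68·79=634372; k=2: 36720+293880+9·60·79=373260; k=3: 70200+0+9·62·79=114282 → min 114282 | M₂..M₅: k=2: 0+77562+68·60·9=114282; k=3: 252960+44082+68·62·9=334986; k=4: 586024+0+68·79·9=634372 → min 114282.
Length 5: M₁..M₅: k=1: 0+114282+9·68·9=119790; k=2: 36720+77562+9·60·9=119142; k=3: 70200+44082+9·62·9=119304; k=4: 114282+0+9·79·9=120681 → min 119142.
Optimal parenthesization: ((M₁·M₂)·(M₃·(M₄·M₅))) with cost 119142.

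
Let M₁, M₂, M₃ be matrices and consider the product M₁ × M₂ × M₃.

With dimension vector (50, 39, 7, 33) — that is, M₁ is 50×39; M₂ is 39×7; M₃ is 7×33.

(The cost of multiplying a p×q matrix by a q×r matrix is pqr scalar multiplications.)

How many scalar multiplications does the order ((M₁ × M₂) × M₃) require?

(M₁ × M₂): 50×39 by 39×7 → 50×7, cost 50·39·7 = 13650
((M₁ × M₂) × M₃): 50×7 by 7×33 → 50×33, cost 50·7·33 = 11550; cumulative 25200
Total: 25200 scalar multiplications.

25200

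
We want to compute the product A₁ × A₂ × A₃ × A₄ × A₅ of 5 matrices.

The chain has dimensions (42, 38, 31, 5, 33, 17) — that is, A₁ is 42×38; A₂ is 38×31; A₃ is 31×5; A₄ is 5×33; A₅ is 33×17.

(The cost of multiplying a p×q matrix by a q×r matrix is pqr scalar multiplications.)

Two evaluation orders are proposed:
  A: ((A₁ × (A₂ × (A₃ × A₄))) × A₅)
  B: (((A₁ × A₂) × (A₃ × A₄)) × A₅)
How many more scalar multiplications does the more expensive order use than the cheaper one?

Order A = ((A₁ × (A₂ × (A₃ × A₄))) × A₅): (A₃ × A₄): 31×5 by 5×33 → 31×33, cost 31·5·33 = 5115; (A₂ × (A₃ × A₄)): 38×31 by 31×33 → 38×33, cost 38·31·33 = 38874; cumulative 43989; (A₁ × (A₂ × (A₃ × A₄))): 42×38 by 38×33 → 42×33, cost 42·38·33 = 52668; cumulative 96657; ((A₁ × (A₂ × (A₃ × A₄))) × A₅): 42×33 by 33×17 → 42×17, cost 42·33·17 = 23562; cumulative 120219. Total 120219.
Order B = (((A₁ × A₂) × (A₃ × A₄)) × A₅): (A₁ × A₂): 42×38 by 38×31 → 42×31, cost 42·38·31 = 49476; (A₃ × A₄): 31×5 by 5×33 → 31×33, cost 31·5·33 = 5115; ((A₁ × A₂) × (A₃ × A₄)): 42×31 by 31×33 → 42×33, cost 42·31·33 = 42966; cumulative 97557; (((A₁ × A₂) × (A₃ × A₄)) × A₅): 42×33 by 33×17 → 42×17, cost 42·33·17 = 23562; cumulative 121119. Total 121119.
Difference: |120219 − 121119| = 900.

900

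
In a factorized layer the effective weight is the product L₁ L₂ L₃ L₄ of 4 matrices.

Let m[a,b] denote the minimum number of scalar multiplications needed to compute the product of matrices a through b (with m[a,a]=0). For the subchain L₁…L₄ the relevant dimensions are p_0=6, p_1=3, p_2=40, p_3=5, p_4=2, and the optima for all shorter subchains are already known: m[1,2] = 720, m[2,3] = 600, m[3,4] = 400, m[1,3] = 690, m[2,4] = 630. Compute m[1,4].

666

m[1,4] = min over k∈[1,3] of m[1,k]+m[k+1,4]+p_{0}·p_k·p_{4}.
k=1: 0 + 630 + 6·3·2 = 666; k=2: 720 + 400 + 6·40·2 = 1600; k=3: 690 + 0 + 6·5·2 = 750.
Minimum: 666 at k=1.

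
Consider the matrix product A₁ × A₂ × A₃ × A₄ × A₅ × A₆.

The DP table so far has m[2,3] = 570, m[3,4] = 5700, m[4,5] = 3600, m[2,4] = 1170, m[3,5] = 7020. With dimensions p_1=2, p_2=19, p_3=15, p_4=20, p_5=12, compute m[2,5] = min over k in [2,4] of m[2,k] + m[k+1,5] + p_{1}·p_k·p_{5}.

1650

m[2,5] = min over k∈[2,4] of m[2,k]+m[k+1,5]+p_{1}·p_k·p_{5}.
k=2: 0 + 7020 + 2·19·12 = 7476; k=3: 570 + 3600 + 2·15·12 = 4530; k=4: 1170 + 0 + 2·20·12 = 1650.
Minimum: 1650 at k=4.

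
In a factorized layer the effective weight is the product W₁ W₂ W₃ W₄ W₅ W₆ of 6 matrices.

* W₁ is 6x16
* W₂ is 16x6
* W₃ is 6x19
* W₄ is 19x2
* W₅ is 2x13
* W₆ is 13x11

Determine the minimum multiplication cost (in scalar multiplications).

Adjacent pairs: W₁W₂ = 6·16·6 = 576; W₂W₃ = 16·6·19 = 1824; W₃W₄ = 6·19·2 = 228; W₄W₅ = 19·2·13 = 494; W₅W₆ = 2·13·11 = 286.
Length 3: W₁..W₃: k=1: 0+1824+6·16·19=3648; k=2: 576+0+6·6·19=1260 → min 1260 | W₂..W₄: k=2: 0+228+16·6·2=420; k=3: 1824+0+16·19·2=2432 → min 420 | W₃..W₅: k=3: 0+494+6·19·13=1976; k=4: 228+0+6·2·13=384 → min 384 | W₄..W₆: k=4: 0+286+19·2·11=704; k=5: 494+0+19·13·11=3211 → min 704.
Length 4: W₁..W₄: k=1: 0+420+6·16·2=612; k=2: 576+228+6·6·2=876; k=3: 1260+0+6·19·2=1488 → min 612 | W₂..W₅: k=2: 0+384+16·6·13=1632; k=3: 1824+494+16·19·13=6270; k=4: 420+0+16·2·13=836 → min 836 | W₃..W₆: k=3: 0+704+6·19·11=1958; k=4: 228+286+6·2·11=646; k=5: 384+0+6·13·11=1242 → min 646.
Length 5: W₁..W₅: k=1: 0+836+6·16·13=2084; k=2: 576+384+6·6·13=1428; k=3: 1260+494+6·19·13=3236; k=4: 612+0+6·2·13=768 → min 768 | W₂..W₆: k=2: 0+646+16·6·11=1702; k=3: 1824+704+16·19·11=5872; k=4: 420+286+16·2·11=1058; k=5: 836+0+16·13·11=3124 → min 1058.
Length 6: W₁..W₆: k=1: 0+1058+6·16·11=2114; k=2: 576+646+6·6·11=1618; k=3: 1260+704+6·19·11=3218; k=4: 612+286+6·2·11=1030; k=5: 768+0+6·13·11=1626 → min 1030.
Optimal order: ((W₁ (W₂ (W₃ W₄))) (W₅ W₆)) with cost 1030.

1030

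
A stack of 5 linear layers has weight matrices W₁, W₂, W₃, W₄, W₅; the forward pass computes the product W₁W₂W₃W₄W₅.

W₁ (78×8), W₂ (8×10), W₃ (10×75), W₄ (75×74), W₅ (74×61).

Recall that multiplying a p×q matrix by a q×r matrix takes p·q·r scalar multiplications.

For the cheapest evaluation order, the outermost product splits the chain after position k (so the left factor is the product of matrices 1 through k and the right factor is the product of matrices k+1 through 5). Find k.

1

Adjacent pairs: W₁W₂ = 78·8·10 = 6240; W₂W₃ = 8·10·75 = 6000; W₃W₄ = 10·75·74 = 55500; W₄W₅ = 75·74·61 = 338550.
Length 3: W₁..W₃: k=1: 0+6000+78·8·75=52800; k=2: 6240+0+78·10·75=64740 → min 52800 | W₂..W₄: k=2: 0+55500+8·10·74=61420; k=3: 6000+0+8·75·74=50400 → min 50400 | W₃..W₅: k=3: 0+338550+10·75·61=384300; k=4: 55500+0+10·74·61=100640 → min 100640.
Length 4: W₁..W₄: k=1: 0+50400+78·8·74=96576; k=2: 6240+55500+78·10·74=119460; k=3: 52800+0+78·75·74=485700 → min 96576 | W₂..W₅: k=2: 0+100640+8·10·61=105520; k=3: 6000+338550+8·75·61=381150; k=4: 50400+0+8·74·61=86512 → min 86512.
Top-level splits: k=1: (W₁..W₁)·(W₂..W₅) → 0+86512+78·8·61 = 124576; k=2: (W₁..W₂)·(W₃..W₅) → 6240+100640+78·10·61 = 154460; k=3: (W₁..W₃)·(W₄..W₅) → 52800+338550+78·75·61 = 748200; k=4: (W₁..W₄)·(W₅..W₅) → 96576+0+78·74·61 = 448668.
Best split is after W₁, i.e. k = 1.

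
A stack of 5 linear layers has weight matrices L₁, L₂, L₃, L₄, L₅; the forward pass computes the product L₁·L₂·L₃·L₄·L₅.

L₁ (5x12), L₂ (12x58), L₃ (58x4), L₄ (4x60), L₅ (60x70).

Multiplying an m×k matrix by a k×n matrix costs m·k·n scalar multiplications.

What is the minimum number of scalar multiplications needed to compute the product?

21224

Adjacent pairs: L₁L₂ = 5·12·58 = 3480; L₂L₃ = 12·58·4 = 2784; L₃L₄ = 58·4·60 = 13920; L₄L₅ = 4·60·70 = 16800.
Length 3: L₁..L₃: k=1: 0+2784+5·12·4=3024; k=2: 3480+0+5·58·4=4640 → min 3024 | L₂..L₄: k=2: 0+13920+12·58·60=55680; k=3: 2784+0+12·4·60=5664 → min 5664 | L₃..L₅: k=3: 0+16800+58·4·70=33040; k=4: 13920+0+58·60·70=257520 → min 33040.
Length 4: L₁..L₄: k=1: 0+5664+5·12·60=9264; k=2: 3480+13920+5·58·60=34800; k=3: 3024+0+5·4·60=4224 → min 4224 | L₂..L₅: k=2: 0+33040+12·58·70=81760; k=3: 2784+16800+12·4·70=22944; k=4: 5664+0+12·60·70=56064 → min 22944.
Length 5: L₁..L₅: k=1: 0+22944+5·12·70=27144; k=2: 3480+33040+5·58·70=56820; k=3: 3024+16800+5·4·70=21224; k=4: 4224+0+5·60·70=25224 → min 21224.
Optimal order: ((L₁·(L₂·L₃))·(L₄·L₅)) with cost 21224.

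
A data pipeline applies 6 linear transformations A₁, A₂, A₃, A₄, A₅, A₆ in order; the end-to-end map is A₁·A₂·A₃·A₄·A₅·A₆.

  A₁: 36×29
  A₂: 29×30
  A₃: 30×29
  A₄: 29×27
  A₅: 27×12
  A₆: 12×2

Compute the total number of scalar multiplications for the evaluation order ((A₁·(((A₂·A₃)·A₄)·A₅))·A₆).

(A₂·A₃): 29×30 by 30×29 → 29×29, cost 29·30·29 = 25230
((A₂·A₃)·A₄): 29×29 by 29×27 → 29×27, cost 29·29·27 = 22707; cumulative 47937
(((A₂·A₃)·A₄)·A₅): 29×27 by 27×12 → 29×12, cost 29·27·12 = 9396; cumulative 57333
(A₁·(((A₂·A₃)·A₄)·A₅)): 36×29 by 29×12 → 36×12, cost 36·29·12 = 12528; cumulative 69861
((A₁·(((A₂·A₃)·A₄)·A₅))·A₆): 36×12 by 12×2 → 36×2, cost 36·12·2 = 864; cumulative 70725
Total: 70725 scalar multiplications.

70725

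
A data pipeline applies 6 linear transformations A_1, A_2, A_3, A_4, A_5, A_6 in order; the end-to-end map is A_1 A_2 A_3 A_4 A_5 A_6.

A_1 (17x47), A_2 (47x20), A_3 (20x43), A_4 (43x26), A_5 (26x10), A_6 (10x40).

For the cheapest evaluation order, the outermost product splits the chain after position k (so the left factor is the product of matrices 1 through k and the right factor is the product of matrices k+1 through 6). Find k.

5

Adjacent pairs: A_1A_2 = 17·47·20 = 15980; A_2A_3 = 47·20·43 = 40420; A_3A_4 = 20·43·26 = 22360; A_4A_5 = 43·26·10 = 11180; A_5A_6 = 26·10·40 = 10400.
Length 3: A_1..A_3: k=1: 0+40420+17·47·43=74777; k=2: 15980+0+17·20·43=30600 → min 30600 | A_2..A_4: k=2: 0+22360+47·20·26=46800; k=3: 40420+0+47·43·26=92966 → min 46800 | A_3..A_5: k=3: 0+11180+20·43·10=19780; k=4: 22360+0+20·26·10=27560 → min 19780 | A_4..A_6: k=4: 0+10400+43·26·40=55120; k=5: 11180+0+43·10·40=28380 → min 28380.
Length 4: A_1..A_4: k=1: 0+46800+17·47·26=67574; k=2: 15980+22360+17·20·26=47180; k=3: 30600+0+17·43·26=49606 → min 47180 | A_2..A_5: k=2: 0+19780+47·20·10=29180; k=3: 40420+11180+47·43·10=71810; k=4: 46800+0+47·26·10=59020 → min 29180 | A_3..A_6: k=3: 0+28380+20·43·40=62780; k=4: 22360+10400+20·26·40=53560; k=5: 19780+0+20·10·40=27780 → min 27780.
Length 5: A_1..A_5: k=1: 0+29180+17·47·10=37170; k=2: 15980+19780+17·20·10=39160; k=3: 30600+11180+17·43·10=49090; k=4: 47180+0+17·26·10=51600 → min 37170 | A_2..A_6: k=2: 0+27780+47·20·40=65380; k=3: 40420+28380+47·43·40=149640; k=4: 46800+10400+47·26·40=106080; k=5: 29180+0+47·10·40=47980 → min 47980.
Top-level splits: k=1: (A_1..A_1)·(A_2..A_6) → 0+47980+17·47·40 = 79940; k=2: (A_1..A_2)·(A_3..A_6) → 15980+27780+17·20·40 = 57360; k=3: (A_1..A_3)·(A_4..A_6) → 30600+28380+17·43·40 = 88220; k=4: (A_1..A_4)·(A_5..A_6) → 47180+10400+17·26·40 = 75260; k=5: (A_1..A_5)·(A_6..A_6) → 37170+0+17·10·40 = 43970.
Best split is after A_5, i.e. k = 5.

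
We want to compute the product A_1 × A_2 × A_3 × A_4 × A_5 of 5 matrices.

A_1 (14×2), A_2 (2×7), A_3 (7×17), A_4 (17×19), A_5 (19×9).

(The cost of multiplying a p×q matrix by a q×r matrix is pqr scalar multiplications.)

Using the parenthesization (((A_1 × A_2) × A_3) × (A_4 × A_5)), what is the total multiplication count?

6911

(A_1 × A_2): 14×2 by 2×7 → 14×7, cost 14·2·7 = 196
((A_1 × A_2) × A_3): 14×7 by 7×17 → 14×17, cost 14·7·17 = 1666; cumulative 1862
(A_4 × A_5): 17×19 by 19×9 → 17×9, cost 17·19·9 = 2907
(((A_1 × A_2) × A_3) × (A_4 × A_5)): 14×17 by 17×9 → 14×9, cost 14·17·9 = 2142; cumulative 6911
Total: 6911 scalar multiplications.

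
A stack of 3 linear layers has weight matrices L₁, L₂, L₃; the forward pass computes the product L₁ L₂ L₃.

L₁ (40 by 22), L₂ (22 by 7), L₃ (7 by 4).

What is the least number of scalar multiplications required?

Order (L₁ (L₂ L₃)): (L₂ L₃): 22×7 by 7×4 → 22×4, cost 22·7·4 = 616; (L₁ (L₂ L₃)): 40×22 by 22×4 → 40×4, cost 40·22·4 = 3520; cumulative 4136. Total 4136.
Order ((L₁ L₂) L₃): (L₁ L₂): 40×22 by 22×7 → 40×7, cost 40·22·7 = 6160; ((L₁ L₂) L₃): 40×7 by 7×4 → 40×4, cost 40·7·4 = 1120; cumulative 7280. Total 7280.
Minimum: 4136.

4136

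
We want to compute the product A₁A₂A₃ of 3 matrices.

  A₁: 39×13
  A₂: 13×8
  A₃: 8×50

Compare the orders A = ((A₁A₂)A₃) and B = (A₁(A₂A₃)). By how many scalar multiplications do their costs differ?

10894

Order A = ((A₁A₂)A₃): (A₁A₂): 39×13 by 13×8 → 39×8, cost 39·13·8 = 4056; ((A₁A₂)A₃): 39×8 by 8×50 → 39×50, cost 39·8·50 = 15600; cumulative 19656. Total 19656.
Order B = (A₁(A₂A₃)): (A₂A₃): 13×8 by 8×50 → 13×50, cost 13·8·50 = 5200; (A₁(A₂A₃)): 39×13 by 13×50 → 39×50, cost 39·13·50 = 25350; cumulative 30550. Total 30550.
Difference: |19656 − 30550| = 10894.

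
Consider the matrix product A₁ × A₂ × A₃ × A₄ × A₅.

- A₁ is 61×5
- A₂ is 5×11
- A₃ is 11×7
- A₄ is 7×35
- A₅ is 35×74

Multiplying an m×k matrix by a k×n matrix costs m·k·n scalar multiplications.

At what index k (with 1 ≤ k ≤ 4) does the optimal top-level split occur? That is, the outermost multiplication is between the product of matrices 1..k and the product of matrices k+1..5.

Adjacent pairs: A₁A₂ = 61·5·11 = 3355; A₂A₃ = 5·11·7 = 385; A₃A₄ = 11·7·35 = 2695; A₄A₅ = 7·35·74 = 18130.
Length 3: A₁..A₃: k=1: 0+385+61·5·7=2520; k=2: 3355+0+61·11·7=8052 → min 2520 | A₂..A₄: k=2: 0+2695+5·11·35=4620; k=3: 385+0+5·7·35=1610 → min 1610 | A₃..A₅: k=3: 0+18130+11·7·74=23828; k=4: 2695+0+11·35·74=31185 → min 23828.
Length 4: A₁..A₄: k=1: 0+1610+61·5·35=12285; k=2: 3355+2695+61·11·35=29535; k=3: 2520+0+61·7·35=17465 → min 12285 | A₂..A₅: k=2: 0+23828+5·11·74=27898; k=3: 385+18130+5·7·74=21105; k=4: 1610+0+5·35·74=14560 → min 14560.
Top-level splits: k=1: (A₁..A₁)·(A₂..A₅) → 0+14560+61·5·74 = 37130; k=2: (A₁..A₂)·(A₃..A₅) → 3355+23828+61·11·74 = 76837; k=3: (A₁..A₃)·(A₄..A₅) → 2520+18130+61·7·74 = 52248; k=4: (A₁..A₄)·(A₅..A₅) → 12285+0+61·35·74 = 170275.
Best split is after A₁, i.e. k = 1.

1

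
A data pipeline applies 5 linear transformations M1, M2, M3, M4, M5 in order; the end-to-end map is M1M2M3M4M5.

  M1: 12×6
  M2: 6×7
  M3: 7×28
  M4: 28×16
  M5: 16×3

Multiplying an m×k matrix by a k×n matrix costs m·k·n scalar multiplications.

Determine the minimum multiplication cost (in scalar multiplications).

Adjacent pairs: M1M2 = 12·6·7 = 504; M2M3 = 6·7·28 = 1176; M3M4 = 7·28·16 = 3136; M4M5 = 28·16·3 = 1344.
Length 3: M1..M3: k=1: 0+1176+12·6·28=3192; k=2: 504+0+12·7·28=2856 → min 2856 | M2..M4: k=2: 0+3136+6·7·16=3808; k=3: 1176+0+6·28·16=3864 → min 3808 | M3..M5: k=3: 0+1344+7·28·3=1932; k=4: 3136+0+7·16·3=3472 → min 1932.
Length 4: M1..M4: k=1: 0+3808+12·6·16=4960; k=2: 504+3136+12·7·16=4984; k=3: 2856+0+12·28·16=8232 → min 4960 | M2..M5: k=2: 0+1932+6·7·3=2058; k=3: 1176+1344+6·28·3=3024; k=4: 3808+0+6·16·3=4096 → min 2058.
Length 5: M1..M5: k=1: 0+2058+12·6·3=2274; k=2: 504+1932+12·7·3=2688; k=3: 2856+1344+12·28·3=5208; k=4: 4960+0+12·16·3=5536 → min 2274.
Optimal order: (M1(M2(M3(M4M5)))) with cost 2274.

2274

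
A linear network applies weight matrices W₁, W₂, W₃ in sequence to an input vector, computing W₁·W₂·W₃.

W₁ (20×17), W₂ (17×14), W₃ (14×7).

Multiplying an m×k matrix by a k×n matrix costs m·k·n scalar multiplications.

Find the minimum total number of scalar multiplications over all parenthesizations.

4046

Order (W₁·(W₂·W₃)): (W₂·W₃): 17×14 by 14×7 → 17×7, cost 17·14·7 = 1666; (W₁·(W₂·W₃)): 20×17 by 17×7 → 20×7, cost 20·17·7 = 2380; cumulative 4046. Total 4046.
Order ((W₁·W₂)·W₃): (W₁·W₂): 20×17 by 17×14 → 20×14, cost 20·17·14 = 4760; ((W₁·W₂)·W₃): 20×14 by 14×7 → 20×7, cost 20·14·7 = 1960; cumulative 6720. Total 6720.
Minimum: 4046.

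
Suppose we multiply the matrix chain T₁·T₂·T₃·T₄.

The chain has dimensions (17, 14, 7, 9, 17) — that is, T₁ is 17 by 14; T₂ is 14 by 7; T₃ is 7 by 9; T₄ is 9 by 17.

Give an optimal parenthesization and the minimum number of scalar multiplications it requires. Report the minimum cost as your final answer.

4760

Adjacent pairs: T₁T₂ = 17·14·7 = 1666; T₂T₃ = 14·7·9 = 882; T₃T₄ = 7·9·17 = 1071.
Length 3: T₁..T₃: k=1: 0+882+17·14·9=3024; k=2: 1666+0+17·7·9=2737 → min 2737 | T₂..T₄: k=2: 0+1071+14·7·17=2737; k=3: 882+0+14·9·17=3024 → min 2737.
Length 4: T₁..T₄: k=1: 0+2737+17·14·17=6783; k=2: 1666+1071+17·7·17=4760; k=3: 2737+0+17·9·17=5338 → min 4760.
Optimal parenthesization: ((T₁·T₂)·(T₃·T₄)) with cost 4760.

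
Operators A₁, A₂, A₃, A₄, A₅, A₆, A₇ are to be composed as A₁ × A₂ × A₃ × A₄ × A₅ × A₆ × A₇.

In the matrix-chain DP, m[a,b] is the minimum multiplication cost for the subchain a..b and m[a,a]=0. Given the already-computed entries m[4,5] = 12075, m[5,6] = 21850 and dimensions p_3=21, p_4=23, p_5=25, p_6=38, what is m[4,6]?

32025

m[4,6] = min over k∈[4,5] of m[4,k]+m[k+1,6]+p_{3}·p_k·p_{6}.
k=4: 0 + 21850 + 21·23·38 = 40204; k=5: 12075 + 0 + 21·25·38 = 32025.
Minimum: 32025 at k=5.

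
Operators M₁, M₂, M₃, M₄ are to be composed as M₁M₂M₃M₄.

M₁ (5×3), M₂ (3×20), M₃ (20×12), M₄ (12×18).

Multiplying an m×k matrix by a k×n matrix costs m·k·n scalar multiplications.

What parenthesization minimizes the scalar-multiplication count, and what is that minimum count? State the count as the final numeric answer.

Adjacent pairs: M₁M₂ = 5·3·20 = 300; M₂M₃ = 3·20·12 = 720; M₃M₄ = 20·12·18 = 4320.
Length 3: M₁..M₃: k=1: 0+720+5·3·12=900; k=2: 300+0+5·20·12=1500 → min 900 | M₂..M₄: k=2: 0+4320+3·20·18=5400; k=3: 720+0+3·12·18=1368 → min 1368.
Length 4: M₁..M₄: k=1: 0+1368+5·3·18=1638; k=2: 300+4320+5·20·18=6420; k=3: 900+0+5·12·18=1980 → min 1638.
Optimal parenthesization: (M₁((M₂M₃)M₄)) with cost 1638.

1638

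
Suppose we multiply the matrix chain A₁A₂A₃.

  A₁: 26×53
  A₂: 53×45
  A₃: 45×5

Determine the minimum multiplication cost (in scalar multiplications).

18815

Order (A₁(A₂A₃)): (A₂A₃): 53×45 by 45×5 → 53×5, cost 53·45·5 = 11925; (A₁(A₂A₃)): 26×53 by 53×5 → 26×5, cost 26·53·5 = 6890; cumulative 18815. Total 18815.
Order ((A₁A₂)A₃): (A₁A₂): 26×53 by 53×45 → 26×45, cost 26·53·45 = 62010; ((A₁A₂)A₃): 26×45 by 45×5 → 26×5, cost 26·45·5 = 5850; cumulative 67860. Total 67860.
Minimum: 18815.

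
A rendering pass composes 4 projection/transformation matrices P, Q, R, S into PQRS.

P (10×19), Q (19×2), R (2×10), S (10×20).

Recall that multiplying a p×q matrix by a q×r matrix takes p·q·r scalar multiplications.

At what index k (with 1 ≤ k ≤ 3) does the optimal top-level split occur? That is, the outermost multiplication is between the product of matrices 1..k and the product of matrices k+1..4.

Adjacent pairs: PQ = 10·19·2 = 380; QR = 19·2·10 = 380; RS = 2·10·20 = 400.
Length 3: P..R: k=1: 0+380+10·19·10=2280; k=2: 380+0+10·2·10=580 → min 580 | Q..S: k=2: 0+400+19·2·20=1160; k=3: 380+0+19·10·20=4180 → min 1160.
Top-level splits: k=1: (P..P)·(Q..S) → 0+1160+10·19·20 = 4960; k=2: (P..Q)·(R..S) → 380+400+10·2·20 = 1180; k=3: (P..R)·(S..S) → 580+0+10·10·20 = 2580.
Best split is after Q, i.e. k = 2.

2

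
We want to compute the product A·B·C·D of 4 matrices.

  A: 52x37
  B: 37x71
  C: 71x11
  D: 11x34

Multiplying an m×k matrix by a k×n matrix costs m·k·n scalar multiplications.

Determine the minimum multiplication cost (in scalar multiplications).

69509

Adjacent pairs: AB = 52·37·71 = 136604; BC = 37·71·11 = 28897; CD = 71·11·34 = 26554.
Length 3: A..C: k=1: 0+28897+52·37·11=50061; k=2: 136604+0+52·71·11=177216 → min 50061 | B..D: k=2: 0+26554+37·71·34=115872; k=3: 28897+0+37·11·34=42735 → min 42735.
Length 4: A..D: k=1: 0+42735+52·37·34=108151; k=2: 136604+26554+52·71·34=288686; k=3: 50061+0+52·11·34=69509 → min 69509.
Optimal order: ((A·(B·C))·D) with cost 69509.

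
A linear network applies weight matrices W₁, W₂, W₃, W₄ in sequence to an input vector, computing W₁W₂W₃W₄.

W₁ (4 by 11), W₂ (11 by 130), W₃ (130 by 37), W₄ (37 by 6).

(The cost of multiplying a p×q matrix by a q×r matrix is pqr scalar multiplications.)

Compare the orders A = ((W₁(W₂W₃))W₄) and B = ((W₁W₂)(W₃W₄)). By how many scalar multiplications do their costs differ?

17726

Order A = ((W₁(W₂W₃))W₄): (W₂W₃): 11×130 by 130×37 → 11×37, cost 11·130·37 = 52910; (W₁(W₂W₃)): 4×11 by 11×37 → 4×37, cost 4·11·37 = 1628; cumulative 54538; ((W₁(W₂W₃))W₄): 4×37 by 37×6 → 4×6, cost 4·37·6 = 888; cumulative 55426. Total 55426.
Order B = ((W₁W₂)(W₃W₄)): (W₁W₂): 4×11 by 11×130 → 4×130, cost 4·11·130 = 5720; (W₃W₄): 130×37 by 37×6 → 130×6, cost 130·37·6 = 28860; ((W₁W₂)(W₃W₄)): 4×130 by 130×6 → 4×6, cost 4·130·6 = 3120; cumulative 37700. Total 37700.
Difference: |55426 − 37700| = 17726.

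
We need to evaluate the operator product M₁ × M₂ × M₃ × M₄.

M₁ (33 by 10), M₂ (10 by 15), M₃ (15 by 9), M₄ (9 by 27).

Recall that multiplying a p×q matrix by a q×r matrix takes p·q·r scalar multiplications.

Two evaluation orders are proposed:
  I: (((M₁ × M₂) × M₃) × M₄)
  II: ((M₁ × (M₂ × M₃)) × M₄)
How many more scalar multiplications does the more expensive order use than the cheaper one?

Order I = (((M₁ × M₂) × M₃) × M₄): (M₁ × M₂): 33×10 by 10×15 → 33×15, cost 33·10·15 = 4950; ((M₁ × M₂) × M₃): 33×15 by 15×9 → 33×9, cost 33·15·9 = 4455; cumulative 9405; (((M₁ × M₂) × M₃) × M₄): 33×9 by 9×27 → 33×27, cost 33·9·27 = 8019; cumulative 17424. Total 17424.
Order II = ((M₁ × (M₂ × M₃)) × M₄): (M₂ × M₃): 10×15 by 15×9 → 10×9, cost 10·15·9 = 1350; (M₁ × (M₂ × M₃)): 33×10 by 10×9 → 33×9, cost 33·10·9 = 2970; cumulative 4320; ((M₁ × (M₂ × M₃)) × M₄): 33×9 by 9×27 → 33×27, cost 33·9·27 = 8019; cumulative 12339. Total 12339.
Difference: |17424 − 12339| = 5085.

5085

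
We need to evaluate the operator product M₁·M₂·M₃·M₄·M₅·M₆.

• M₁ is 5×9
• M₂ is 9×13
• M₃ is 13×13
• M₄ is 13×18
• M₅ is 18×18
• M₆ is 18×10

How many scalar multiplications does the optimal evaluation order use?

5120

Adjacent pairs: M₁M₂ = 5·9·13 = 585; M₂M₃ = 9·13·13 = 1521; M₃M₄ = 13·13·18 = 3042; M₄M₅ = 13·18·18 = 4212; M₅M₆ = 18·18·10 = 3240.
Length 3: M₁..M₃: k=1: 0+1521+5·9·13=2106; k=2: 585+0+5·13·13=1430 → min 1430 | M₂..M₄: k=2: 0+3042+9·13·18=5148; k=3: 1521+0+9·13·18=3627 → min 3627 | M₃..M₅: k=3: 0+4212+13·13·18=7254; k=4: 3042+0+13·18·18=7254 → min 7254 | M₄..M₆: k=4: 0+3240+13·18·10=5580; k=5: 4212+0+13·18·10=6552 → min 5580.
Length 4: M₁..M₄: k=1: 0+3627+5·9·18=4437; k=2: 585+3042+5·13·18=4797; k=3: 1430+0+5·13·18=2600 → min 2600 | M₂..M₅: k=2: 0+7254+9·13·18=9360; k=3: 1521+4212+9·13·18=7839; k=4: 3627+0+9·18·18=6543 → min 6543 | M₃..M₆: k=3: 0+5580+13·13·10=7270; k=4: 3042+3240+13·18·10=8622; k=5: 7254+0+13·18·10=9594 → min 7270.
Length 5: M₁..M₅: k=1: 0+6543+5·9·18=7353; k=2: 585+7254+5·13·18=9009; k=3: 1430+4212+5·13·18=6812; k=4: 2600+0+5·18·18=4220 → min 4220 | M₂..M₆: k=2: 0+7270+9·13·10=8440; k=3: 1521+5580+9·13·10=8271; k=4: 3627+3240+9·18·10=8487; k=5: 6543+0+9·18·10=8163 → min 8163.
Length 6: M₁..M₆: k=1: 0+8163+5·9·10=8613; k=2: 585+7270+5·13·10=8505; k=3: 1430+5580+5·13·10=7660; k=4: 2600+3240+5·18·10=6740; k=5: 4220+0+5·18·10=5120 → min 5120.
Optimal order: (((((M₁·M₂)·M₃)·M₄)·M₅)·M₆) with cost 5120.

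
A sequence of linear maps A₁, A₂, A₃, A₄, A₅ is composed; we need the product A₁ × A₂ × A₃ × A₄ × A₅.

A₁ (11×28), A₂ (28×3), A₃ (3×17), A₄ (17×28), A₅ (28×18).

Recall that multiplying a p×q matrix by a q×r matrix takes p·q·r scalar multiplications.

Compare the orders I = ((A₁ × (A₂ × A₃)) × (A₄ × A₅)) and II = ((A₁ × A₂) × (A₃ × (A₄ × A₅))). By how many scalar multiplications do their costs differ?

7594

Order I = ((A₁ × (A₂ × A₃)) × (A₄ × A₅)): (A₂ × A₃): 28×3 by 3×17 → 28×17, cost 28·3·17 = 1428; (A₁ × (A₂ × A₃)): 11×28 by 28×17 → 11×17, cost 11·28·17 = 5236; cumulative 6664; (A₄ × A₅): 17×28 by 28×18 → 17×18, cost 17·28·18 = 8568; ((A₁ × (A₂ × A₃)) × (A₄ × A₅)): 11×17 by 17×18 → 11×18, cost 11·17·18 = 3366; cumulative 18598. Total 18598.
Order II = ((A₁ × A₂) × (A₃ × (A₄ × A₅))): (A₁ × A₂): 11×28 by 28×3 → 11×3, cost 11·28·3 = 924; (A₄ × A₅): 17×28 by 28×18 → 17×18, cost 17·28·18 = 8568; (A₃ × (A₄ × A₅)): 3×17 by 17×18 → 3×18, cost 3·17·18 = 918; cumulative 9486; ((A₁ × A₂) × (A₃ × (A₄ × A₅))): 11×3 by 3×18 → 11×18, cost 11·3·18 = 594; cumulative 11004. Total 11004.
Difference: |18598 − 11004| = 7594.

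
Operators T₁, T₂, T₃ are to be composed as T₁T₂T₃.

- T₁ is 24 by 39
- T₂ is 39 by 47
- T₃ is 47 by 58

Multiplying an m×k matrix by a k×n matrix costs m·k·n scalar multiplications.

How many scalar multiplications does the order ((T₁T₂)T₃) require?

109416

(T₁T₂): 24×39 by 39×47 → 24×47, cost 24·39·47 = 43992
((T₁T₂)T₃): 24×47 by 47×58 → 24×58, cost 24·47·58 = 65424; cumulative 109416
Total: 109416 scalar multiplications.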